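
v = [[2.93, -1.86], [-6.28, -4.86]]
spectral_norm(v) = 8.04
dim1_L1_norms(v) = [4.79, 11.14]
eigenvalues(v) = [4.22, -6.15]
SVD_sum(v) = [[1.17, 0.78], [-6.59, -4.39]] + [[1.76,-2.64],[0.31,-0.47]]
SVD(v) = [[-0.17, 0.98], [0.98, 0.17]] @ diag([8.044963238842822, 3.221966245271294]) @ [[-0.83, -0.55], [0.55, -0.83]]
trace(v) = -1.93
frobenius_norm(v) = 8.67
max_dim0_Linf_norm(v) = 6.28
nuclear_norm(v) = 11.27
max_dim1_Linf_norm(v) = 6.28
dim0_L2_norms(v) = [6.93, 5.2]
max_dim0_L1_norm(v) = 9.21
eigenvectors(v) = [[0.82,0.20],[-0.57,0.98]]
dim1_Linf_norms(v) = [2.93, 6.28]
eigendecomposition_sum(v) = [[3.69, -0.76], [-2.56, 0.52]] + [[-0.76, -1.10],[-3.72, -5.38]]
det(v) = -25.92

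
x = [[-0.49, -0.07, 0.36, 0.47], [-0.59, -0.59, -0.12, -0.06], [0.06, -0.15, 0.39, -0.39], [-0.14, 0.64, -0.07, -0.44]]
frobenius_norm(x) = 1.51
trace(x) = -1.13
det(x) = -0.24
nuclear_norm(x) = 2.90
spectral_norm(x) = 1.07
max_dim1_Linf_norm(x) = 0.64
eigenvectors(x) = [[0.57+0.00j, (0.26-0.47j), (0.26+0.47j), 0.23+0.00j], [0.62+0.00j, (0.2+0.46j), 0.20-0.46j, -0.21+0.00j], [-0.10+0.00j, 0.14+0.26j, 0.14-0.26j, 0.92+0.00j], [(-0.52+0j), 0.60+0.00j, (0.6-0j), (-0.23+0j)]]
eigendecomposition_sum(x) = [[-0.36-0.00j, (-0.4+0j), 0.07+0.00j, (0.27-0j)], [-0.39-0.00j, -0.44+0.00j, (0.07+0j), 0.30-0.00j], [(0.06+0j), 0.07-0.00j, (-0.01-0j), -0.05+0.00j], [(0.33+0j), 0.37-0.00j, (-0.06-0j), (-0.25+0j)]] + [[-0.08+0.18j, 0.18-0.02j, 0.09-0.01j, 0.11+0.17j], [-0.09-0.16j, (-0.09+0.15j), (-0.05+0.07j), -0.19-0.02j], [-0.06-0.09j, (-0.04+0.09j), -0.02+0.04j, (-0.11+0j)], [(-0.22+0.02j), 0.12+0.17j, 0.05+0.08j, (-0.11+0.2j)]] + [[(-0.08-0.18j), 0.18+0.02j, (0.09+0.01j), (0.11-0.17j)], [-0.09+0.16j, (-0.09-0.15j), (-0.05-0.07j), (-0.19+0.02j)], [(-0.06+0.09j), -0.04-0.09j, (-0.02-0.04j), -0.11-0.00j], [(-0.22-0.02j), (0.12-0.17j), 0.05-0.08j, -0.11-0.20j]] + [[(0.03-0j), (-0.03-0j), (0.11-0j), (-0.03+0j)],[(-0.03+0j), 0.03+0.00j, -0.10+0.00j, (0.03-0j)],[0.12-0.00j, -0.13-0.00j, (0.45-0j), (-0.11+0j)],[-0.03+0.00j, (0.03+0j), -0.11+0.00j, 0.03-0.00j]]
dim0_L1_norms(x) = [1.28, 1.45, 0.94, 1.36]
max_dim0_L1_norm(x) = 1.45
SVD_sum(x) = [[-0.3, -0.4, 0.07, 0.24], [-0.37, -0.50, 0.09, 0.30], [0.02, 0.03, -0.01, -0.02], [0.31, 0.42, -0.07, -0.25]] + [[0.08, 0.08, 0.01, 0.23], [-0.15, -0.13, -0.02, -0.39], [-0.12, -0.11, -0.02, -0.31], [-0.08, -0.08, -0.01, -0.22]] + [[-0.32, 0.27, 0.09, 0.02], [-0.03, 0.03, 0.01, 0.00], [0.06, -0.05, -0.02, -0.0], [-0.35, 0.29, 0.09, 0.03]] + [[0.04,-0.01,0.19,-0.02], [-0.04,0.01,-0.19,0.02], [0.09,-0.03,0.43,-0.05], [-0.02,0.00,-0.08,0.01]]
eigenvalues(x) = [(-1.06+0j), (-0.3+0.57j), (-0.3-0.57j), (0.54+0j)]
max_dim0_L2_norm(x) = 0.89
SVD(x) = [[-0.52, -0.38, 0.66, -0.37], [-0.65, 0.66, 0.07, 0.37], [0.04, 0.53, -0.13, -0.84], [0.55, 0.37, 0.73, 0.15]] @ diag([1.0675312836886246, 0.6630449079413414, 0.6372811114322544, 0.5313390569220803]) @ [[0.53, 0.72, -0.12, -0.44],[-0.33, -0.3, -0.05, -0.89],[-0.75, 0.63, 0.2, 0.06],[-0.21, 0.06, -0.97, 0.12]]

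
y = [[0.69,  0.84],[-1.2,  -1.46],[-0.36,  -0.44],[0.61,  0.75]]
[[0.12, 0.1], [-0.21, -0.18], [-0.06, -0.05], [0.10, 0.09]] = y @ [[0.27, -0.08],[-0.08, 0.19]]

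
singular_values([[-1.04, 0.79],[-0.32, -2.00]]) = [2.15, 1.08]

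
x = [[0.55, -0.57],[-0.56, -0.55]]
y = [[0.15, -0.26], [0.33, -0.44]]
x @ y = [[-0.11, 0.11], [-0.27, 0.39]]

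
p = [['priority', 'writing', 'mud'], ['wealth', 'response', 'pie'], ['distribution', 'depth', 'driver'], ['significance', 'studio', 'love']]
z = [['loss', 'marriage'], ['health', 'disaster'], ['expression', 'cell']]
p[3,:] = ['significance', 'studio', 'love']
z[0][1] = 'marriage'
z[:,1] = ['marriage', 'disaster', 'cell']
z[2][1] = 'cell'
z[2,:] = ['expression', 'cell']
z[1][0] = 'health'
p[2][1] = 'depth'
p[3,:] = ['significance', 'studio', 'love']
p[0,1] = 'writing'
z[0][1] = 'marriage'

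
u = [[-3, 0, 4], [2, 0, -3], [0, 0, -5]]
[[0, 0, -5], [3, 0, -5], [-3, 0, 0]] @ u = [[0, 0, 25], [-9, 0, 37], [9, 0, -12]]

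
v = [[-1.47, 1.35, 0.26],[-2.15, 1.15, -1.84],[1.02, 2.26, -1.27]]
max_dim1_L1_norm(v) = 5.14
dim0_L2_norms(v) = [2.8, 2.87, 2.25]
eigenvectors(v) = [[0.61+0.00j, (0.14-0.31j), (0.14+0.31j)],  [(-0.05+0j), (0.71+0j), 0.71-0.00j],  [(-0.79+0j), 0.21-0.58j, 0.21+0.58j]]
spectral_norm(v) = 3.65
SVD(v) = [[-0.42, 0.28, 0.87], [-0.77, 0.39, -0.5], [-0.48, -0.88, 0.05]] @ diag([3.646657107781488, 2.4813271666814027, 1.2990024750382843]) @ [[0.49, -0.69, 0.53], [-0.86, -0.47, 0.19], [-0.12, 0.55, 0.83]]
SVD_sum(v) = [[-0.75, 1.06, -0.8], [-1.39, 1.96, -1.49], [-0.85, 1.20, -0.91]] + [[-0.59, -0.32, 0.13],[-0.84, -0.45, 0.18],[1.88, 1.02, -0.41]] + [[-0.13, 0.62, 0.93], [0.07, -0.35, -0.54], [-0.01, 0.04, 0.05]]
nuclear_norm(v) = 7.43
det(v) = -11.75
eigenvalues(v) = [(-1.92+0j), (0.16+2.47j), (0.16-2.47j)]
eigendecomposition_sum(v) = [[(-1.13+0j), 0.05+0.00j, 0.60+0.00j],  [(0.09-0j), (-0-0j), (-0.05-0j)],  [(1.47-0j), (-0.07-0j), (-0.78-0j)]] + [[-0.17+0.52j, 0.65-0.01j, -0.17+0.40j], [-1.12+0.13j, 0.58+1.20j, -0.90+0.03j], [(-0.22+0.97j), 1.16-0.12j, (-0.24+0.75j)]] + [[(-0.17-0.52j), (0.65+0.01j), (-0.17-0.4j)],[-1.12-0.13j, 0.58-1.20j, (-0.9-0.03j)],[-0.22-0.97j, (1.16+0.12j), -0.24-0.75j]]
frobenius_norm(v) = 4.60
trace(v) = -1.59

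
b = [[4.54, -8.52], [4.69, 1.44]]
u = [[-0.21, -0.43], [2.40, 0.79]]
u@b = [[-2.97, 1.17],[14.60, -19.31]]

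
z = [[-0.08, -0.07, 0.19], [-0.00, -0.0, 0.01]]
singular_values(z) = [0.22, 0.0]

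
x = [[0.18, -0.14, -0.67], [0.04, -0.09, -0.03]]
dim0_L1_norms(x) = [0.22, 0.23, 0.7]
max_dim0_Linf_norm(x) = 0.67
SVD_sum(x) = [[0.18, -0.15, -0.67], [0.01, -0.01, -0.05]] + [[-0.00, 0.01, -0.0],[0.03, -0.08, 0.02]]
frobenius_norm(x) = 0.72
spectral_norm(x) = 0.71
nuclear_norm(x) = 0.80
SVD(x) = [[-1.0, -0.08], [-0.08, 1.0]] @ diag([0.7100181609483325, 0.08587322704747803]) @ [[-0.26, 0.21, 0.94], [0.30, -0.91, 0.28]]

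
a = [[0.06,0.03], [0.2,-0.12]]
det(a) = -0.013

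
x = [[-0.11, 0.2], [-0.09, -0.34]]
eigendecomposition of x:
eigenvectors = [[(0.83+0j), 0.83-0.00j], [(-0.48+0.29j), -0.48-0.29j]]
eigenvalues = [(-0.22+0.07j), (-0.22-0.07j)]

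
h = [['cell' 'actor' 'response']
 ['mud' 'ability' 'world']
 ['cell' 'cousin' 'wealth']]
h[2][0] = 'cell'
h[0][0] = 'cell'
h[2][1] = 'cousin'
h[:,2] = ['response', 'world', 'wealth']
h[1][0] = 'mud'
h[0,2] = 'response'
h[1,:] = ['mud', 'ability', 'world']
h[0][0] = 'cell'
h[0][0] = 'cell'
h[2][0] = 'cell'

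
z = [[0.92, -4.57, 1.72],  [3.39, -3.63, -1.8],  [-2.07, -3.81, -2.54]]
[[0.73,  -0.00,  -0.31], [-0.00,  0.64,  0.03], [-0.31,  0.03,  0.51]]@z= [[1.31, -2.16, 2.04], [2.11, -2.44, -1.23], [-1.24, -0.64, -1.88]]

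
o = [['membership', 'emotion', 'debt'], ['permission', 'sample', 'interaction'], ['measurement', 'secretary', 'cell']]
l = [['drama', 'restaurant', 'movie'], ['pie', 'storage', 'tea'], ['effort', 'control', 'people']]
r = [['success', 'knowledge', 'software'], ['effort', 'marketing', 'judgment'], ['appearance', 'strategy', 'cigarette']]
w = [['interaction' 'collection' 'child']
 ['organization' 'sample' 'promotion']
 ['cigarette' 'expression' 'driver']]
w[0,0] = 'interaction'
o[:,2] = ['debt', 'interaction', 'cell']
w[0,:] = ['interaction', 'collection', 'child']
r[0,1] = 'knowledge'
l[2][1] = 'control'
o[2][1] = 'secretary'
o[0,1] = 'emotion'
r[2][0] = 'appearance'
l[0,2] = 'movie'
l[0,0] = 'drama'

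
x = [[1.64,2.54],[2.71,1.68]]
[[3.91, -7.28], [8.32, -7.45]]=x@[[3.53, -1.62], [-0.74, -1.82]]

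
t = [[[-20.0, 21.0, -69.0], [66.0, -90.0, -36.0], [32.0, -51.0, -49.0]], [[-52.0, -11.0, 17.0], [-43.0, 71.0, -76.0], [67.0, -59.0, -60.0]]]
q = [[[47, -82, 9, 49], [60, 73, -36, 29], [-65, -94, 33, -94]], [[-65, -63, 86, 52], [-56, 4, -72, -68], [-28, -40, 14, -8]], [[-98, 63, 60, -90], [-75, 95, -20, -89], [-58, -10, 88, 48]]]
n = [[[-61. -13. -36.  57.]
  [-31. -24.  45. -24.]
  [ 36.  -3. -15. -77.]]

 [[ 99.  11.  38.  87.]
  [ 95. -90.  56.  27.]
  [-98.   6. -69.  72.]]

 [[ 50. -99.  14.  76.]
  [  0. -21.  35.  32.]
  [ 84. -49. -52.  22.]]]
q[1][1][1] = 4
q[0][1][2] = -36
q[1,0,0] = -65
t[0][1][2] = -36.0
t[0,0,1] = 21.0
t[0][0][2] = -69.0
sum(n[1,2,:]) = -89.0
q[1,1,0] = -56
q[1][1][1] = 4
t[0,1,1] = -90.0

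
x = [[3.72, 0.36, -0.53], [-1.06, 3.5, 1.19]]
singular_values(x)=[4.22, 3.35]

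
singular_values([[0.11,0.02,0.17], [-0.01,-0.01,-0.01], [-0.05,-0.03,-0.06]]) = [0.22, 0.02, 0.0]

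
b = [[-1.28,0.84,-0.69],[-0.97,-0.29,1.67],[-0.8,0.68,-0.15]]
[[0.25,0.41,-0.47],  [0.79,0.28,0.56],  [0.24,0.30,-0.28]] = b@[[-0.34, -0.23, -0.02], [0.01, 0.19, -0.38], [0.28, 0.07, 0.26]]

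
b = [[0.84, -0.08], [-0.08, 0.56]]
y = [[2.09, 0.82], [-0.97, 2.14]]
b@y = [[1.83, 0.52], [-0.71, 1.13]]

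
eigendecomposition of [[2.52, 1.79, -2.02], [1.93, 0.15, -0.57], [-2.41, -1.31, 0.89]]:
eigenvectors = [[-0.74, -0.43, -0.15],[-0.37, 0.90, 0.84],[0.56, 0.08, 0.52]]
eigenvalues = [4.93, -0.83, -0.54]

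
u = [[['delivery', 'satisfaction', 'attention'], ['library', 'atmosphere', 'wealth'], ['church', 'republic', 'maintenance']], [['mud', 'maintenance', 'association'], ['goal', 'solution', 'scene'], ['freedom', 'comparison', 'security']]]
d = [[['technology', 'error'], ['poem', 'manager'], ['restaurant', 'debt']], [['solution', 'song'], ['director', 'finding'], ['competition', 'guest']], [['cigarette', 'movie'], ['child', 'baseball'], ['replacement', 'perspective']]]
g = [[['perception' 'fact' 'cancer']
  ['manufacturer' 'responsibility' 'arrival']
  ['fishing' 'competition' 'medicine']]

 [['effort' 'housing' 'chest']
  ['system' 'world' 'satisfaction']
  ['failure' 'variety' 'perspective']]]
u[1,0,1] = 'maintenance'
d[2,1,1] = 'baseball'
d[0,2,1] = 'debt'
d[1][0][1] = 'song'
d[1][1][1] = 'finding'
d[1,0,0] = 'solution'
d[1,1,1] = 'finding'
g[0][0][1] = 'fact'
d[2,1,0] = 'child'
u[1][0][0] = 'mud'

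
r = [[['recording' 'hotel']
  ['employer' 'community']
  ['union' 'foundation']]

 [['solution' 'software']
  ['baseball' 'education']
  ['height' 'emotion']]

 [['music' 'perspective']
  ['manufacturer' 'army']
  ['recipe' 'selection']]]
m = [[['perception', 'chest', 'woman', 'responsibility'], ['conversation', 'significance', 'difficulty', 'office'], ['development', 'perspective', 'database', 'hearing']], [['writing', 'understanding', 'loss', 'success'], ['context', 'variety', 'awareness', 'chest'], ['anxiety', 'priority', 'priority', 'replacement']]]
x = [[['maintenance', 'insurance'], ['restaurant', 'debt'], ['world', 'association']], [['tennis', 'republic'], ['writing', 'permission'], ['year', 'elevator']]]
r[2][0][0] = 'music'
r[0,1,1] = 'community'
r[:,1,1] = ['community', 'education', 'army']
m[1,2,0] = 'anxiety'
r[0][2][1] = 'foundation'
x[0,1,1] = 'debt'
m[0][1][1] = 'significance'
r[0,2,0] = 'union'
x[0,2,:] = ['world', 'association']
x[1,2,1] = 'elevator'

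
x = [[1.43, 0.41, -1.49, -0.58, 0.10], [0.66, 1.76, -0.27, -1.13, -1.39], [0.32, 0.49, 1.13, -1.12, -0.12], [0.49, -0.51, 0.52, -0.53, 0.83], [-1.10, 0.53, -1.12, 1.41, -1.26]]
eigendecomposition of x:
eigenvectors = [[(-0.02-0.52j), (-0.02+0.52j), 0.26+0.00j, (0.47+0j), (-0.31+0j)], [(-0.7+0j), -0.70-0.00j, (-0.25+0j), -0.56+0.00j, (0.67+0j)], [-0.42+0.19j, -0.42-0.19j, 0.18+0.00j, (0.19+0j), -0.08+0.00j], [(0.07-0.06j), (0.07+0.06j), (0.44+0j), (0.15+0j), 0.05+0.00j], [(0.08+0.07j), 0.08-0.07j, -0.80+0.00j, (-0.64+0j), (0.67+0j)]]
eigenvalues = [(1.89+0.61j), (1.89-0.61j), (-1.25+0j), (0.01+0j), 0j]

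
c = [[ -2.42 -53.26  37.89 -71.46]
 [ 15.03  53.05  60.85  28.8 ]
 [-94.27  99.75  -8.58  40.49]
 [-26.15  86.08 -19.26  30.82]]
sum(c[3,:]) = 71.49000000000001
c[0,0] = -2.42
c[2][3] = 40.49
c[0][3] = -71.46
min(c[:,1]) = -53.26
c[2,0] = -94.27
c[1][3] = 28.8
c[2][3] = 40.49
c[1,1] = 53.05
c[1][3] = 28.8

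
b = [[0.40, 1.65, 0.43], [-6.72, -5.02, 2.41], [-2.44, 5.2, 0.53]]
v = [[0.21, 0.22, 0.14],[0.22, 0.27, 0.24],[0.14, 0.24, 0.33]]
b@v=[[0.51, 0.64, 0.59],[-2.18, -2.26, -1.35],[0.71, 0.99, 1.08]]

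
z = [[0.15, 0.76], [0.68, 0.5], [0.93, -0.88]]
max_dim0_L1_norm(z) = 2.14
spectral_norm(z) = 1.36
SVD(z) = [[-0.39, 0.54], [-0.01, 0.81], [0.92, 0.24]] @ diag([1.3643685605364155, 1.044173563647246]) @ [[0.58, -0.81],[0.81, 0.58]]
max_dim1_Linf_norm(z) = 0.93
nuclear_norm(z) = 2.41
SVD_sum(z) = [[-0.31, 0.43], [-0.01, 0.01], [0.73, -1.02]] + [[0.46, 0.33], [0.69, 0.49], [0.2, 0.14]]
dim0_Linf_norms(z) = [0.93, 0.88]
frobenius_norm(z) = 1.72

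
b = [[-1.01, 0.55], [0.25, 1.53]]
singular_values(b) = [1.63, 1.03]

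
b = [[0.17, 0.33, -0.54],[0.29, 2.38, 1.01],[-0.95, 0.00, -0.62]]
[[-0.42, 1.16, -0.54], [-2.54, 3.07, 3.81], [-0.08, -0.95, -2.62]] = b @ [[0.02, 1.52, 1.54], [-1.11, 1.44, 0.62], [0.10, -0.79, 1.87]]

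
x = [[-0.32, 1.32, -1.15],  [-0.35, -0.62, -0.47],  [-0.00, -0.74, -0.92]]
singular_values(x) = [1.78, 1.42, 0.31]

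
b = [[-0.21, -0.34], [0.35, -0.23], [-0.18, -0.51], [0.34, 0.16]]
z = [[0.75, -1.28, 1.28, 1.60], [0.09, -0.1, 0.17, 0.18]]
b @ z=[[-0.19, 0.3, -0.33, -0.4], [0.24, -0.42, 0.41, 0.52], [-0.18, 0.28, -0.32, -0.38], [0.27, -0.45, 0.46, 0.57]]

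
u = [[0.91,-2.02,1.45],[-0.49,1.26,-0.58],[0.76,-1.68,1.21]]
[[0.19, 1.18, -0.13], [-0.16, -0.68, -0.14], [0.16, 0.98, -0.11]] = u @ [[0.25, -0.53, 0.12], [-0.12, -0.61, -0.39], [-0.19, 0.3, -0.71]]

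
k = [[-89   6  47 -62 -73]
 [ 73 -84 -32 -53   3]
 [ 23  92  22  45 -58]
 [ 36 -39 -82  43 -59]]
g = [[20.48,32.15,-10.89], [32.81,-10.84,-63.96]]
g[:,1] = [32.15, -10.84]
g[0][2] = -10.89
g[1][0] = 32.81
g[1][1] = -10.84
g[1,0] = 32.81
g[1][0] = 32.81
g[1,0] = 32.81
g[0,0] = 20.48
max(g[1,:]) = 32.81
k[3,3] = 43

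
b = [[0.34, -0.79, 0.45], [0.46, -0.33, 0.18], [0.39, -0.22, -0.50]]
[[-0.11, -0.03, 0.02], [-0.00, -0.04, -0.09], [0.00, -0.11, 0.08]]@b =[[-0.04, 0.09, -0.06], [-0.05, 0.03, 0.04], [-0.02, 0.02, -0.06]]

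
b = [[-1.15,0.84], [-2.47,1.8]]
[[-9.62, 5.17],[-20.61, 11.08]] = b @ [[-1.26, -1.52], [-13.18, 4.07]]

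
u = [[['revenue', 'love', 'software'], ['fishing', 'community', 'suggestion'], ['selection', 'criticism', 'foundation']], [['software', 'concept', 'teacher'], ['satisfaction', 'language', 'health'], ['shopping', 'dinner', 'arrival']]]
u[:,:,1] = [['love', 'community', 'criticism'], ['concept', 'language', 'dinner']]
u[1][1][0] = 'satisfaction'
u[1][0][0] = 'software'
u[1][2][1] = 'dinner'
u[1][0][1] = 'concept'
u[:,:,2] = [['software', 'suggestion', 'foundation'], ['teacher', 'health', 'arrival']]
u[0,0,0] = 'revenue'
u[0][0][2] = 'software'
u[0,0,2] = 'software'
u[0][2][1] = 'criticism'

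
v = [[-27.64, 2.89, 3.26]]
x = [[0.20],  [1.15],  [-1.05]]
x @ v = [[-5.53, 0.58, 0.65], [-31.79, 3.32, 3.75], [29.02, -3.03, -3.42]]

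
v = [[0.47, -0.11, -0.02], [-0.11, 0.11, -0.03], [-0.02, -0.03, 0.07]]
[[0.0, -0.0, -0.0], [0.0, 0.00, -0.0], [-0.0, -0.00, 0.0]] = v@[[-0.00, -0.01, 0.0], [0.00, -0.01, -0.0], [-0.02, -0.01, 0.02]]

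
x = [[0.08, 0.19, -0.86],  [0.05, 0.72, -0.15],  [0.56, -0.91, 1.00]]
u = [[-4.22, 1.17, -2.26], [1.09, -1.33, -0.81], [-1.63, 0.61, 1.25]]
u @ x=[[-1.54,2.10,1.19], [-0.43,-0.01,-1.55], [0.60,-1.01,2.56]]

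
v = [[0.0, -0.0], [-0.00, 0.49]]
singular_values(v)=[0.49, 0.0]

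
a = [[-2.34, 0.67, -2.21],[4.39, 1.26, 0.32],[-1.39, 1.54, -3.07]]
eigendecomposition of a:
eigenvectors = [[0.60,0.04,-0.27],[-0.43,-0.93,0.8],[0.67,-0.35,0.53]]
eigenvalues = [-5.3, 1.17, -0.02]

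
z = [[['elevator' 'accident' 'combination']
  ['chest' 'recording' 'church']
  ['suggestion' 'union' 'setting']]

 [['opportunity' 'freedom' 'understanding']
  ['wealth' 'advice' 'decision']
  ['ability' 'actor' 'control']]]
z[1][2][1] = 'actor'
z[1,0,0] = 'opportunity'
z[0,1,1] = 'recording'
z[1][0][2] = 'understanding'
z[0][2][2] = 'setting'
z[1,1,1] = 'advice'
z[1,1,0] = 'wealth'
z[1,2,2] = 'control'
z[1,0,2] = 'understanding'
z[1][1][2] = 'decision'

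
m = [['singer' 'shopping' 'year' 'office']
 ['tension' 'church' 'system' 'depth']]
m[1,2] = 'system'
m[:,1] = ['shopping', 'church']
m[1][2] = 'system'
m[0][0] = 'singer'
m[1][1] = 'church'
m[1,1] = 'church'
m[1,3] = 'depth'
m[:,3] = ['office', 'depth']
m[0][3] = 'office'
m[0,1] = 'shopping'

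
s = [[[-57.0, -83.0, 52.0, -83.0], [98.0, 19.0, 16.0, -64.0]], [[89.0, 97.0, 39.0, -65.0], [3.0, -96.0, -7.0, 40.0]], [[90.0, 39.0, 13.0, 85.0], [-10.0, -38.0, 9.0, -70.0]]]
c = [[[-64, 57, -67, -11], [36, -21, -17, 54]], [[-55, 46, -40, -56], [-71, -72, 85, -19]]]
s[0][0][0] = -57.0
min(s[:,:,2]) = -7.0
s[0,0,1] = -83.0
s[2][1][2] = 9.0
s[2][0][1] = 39.0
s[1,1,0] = 3.0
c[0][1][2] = -17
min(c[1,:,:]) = -72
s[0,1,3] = -64.0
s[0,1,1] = 19.0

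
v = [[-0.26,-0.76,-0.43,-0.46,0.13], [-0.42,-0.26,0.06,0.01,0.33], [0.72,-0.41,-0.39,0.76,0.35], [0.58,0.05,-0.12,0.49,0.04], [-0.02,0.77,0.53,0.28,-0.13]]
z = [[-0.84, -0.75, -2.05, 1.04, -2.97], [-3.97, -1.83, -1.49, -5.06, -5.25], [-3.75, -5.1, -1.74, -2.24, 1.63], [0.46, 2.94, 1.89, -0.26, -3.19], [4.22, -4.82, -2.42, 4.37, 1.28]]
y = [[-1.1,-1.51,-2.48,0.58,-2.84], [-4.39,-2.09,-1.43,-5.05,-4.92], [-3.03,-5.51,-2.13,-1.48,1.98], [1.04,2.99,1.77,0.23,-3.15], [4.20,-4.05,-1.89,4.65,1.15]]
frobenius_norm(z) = 15.20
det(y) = 548.40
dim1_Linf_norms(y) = [2.84, 5.05, 5.51, 3.15, 4.65]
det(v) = -0.00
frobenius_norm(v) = 2.13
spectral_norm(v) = 1.46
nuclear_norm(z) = 28.10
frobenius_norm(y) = 15.08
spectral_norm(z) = 10.67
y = z + v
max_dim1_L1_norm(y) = 17.88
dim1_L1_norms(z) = [7.65, 17.6, 14.46, 8.74, 17.11]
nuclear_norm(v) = 3.45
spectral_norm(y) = 10.61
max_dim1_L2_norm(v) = 1.24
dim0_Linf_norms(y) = [4.39, 5.51, 2.48, 5.05, 4.92]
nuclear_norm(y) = 27.38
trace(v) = -0.55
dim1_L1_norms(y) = [8.51, 17.88, 14.13, 9.18, 15.94]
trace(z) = -3.39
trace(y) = -3.94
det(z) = 932.31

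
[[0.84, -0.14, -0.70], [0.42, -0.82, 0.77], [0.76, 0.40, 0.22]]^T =[[0.84, 0.42, 0.76], [-0.14, -0.82, 0.40], [-0.7, 0.77, 0.22]]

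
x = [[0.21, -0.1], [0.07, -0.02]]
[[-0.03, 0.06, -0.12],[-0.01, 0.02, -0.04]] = x@[[-0.10, 0.21, -0.42], [0.07, -0.15, 0.3]]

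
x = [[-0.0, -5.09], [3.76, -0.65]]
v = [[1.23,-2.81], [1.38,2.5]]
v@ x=[[-10.57, -4.43], [9.4, -8.65]]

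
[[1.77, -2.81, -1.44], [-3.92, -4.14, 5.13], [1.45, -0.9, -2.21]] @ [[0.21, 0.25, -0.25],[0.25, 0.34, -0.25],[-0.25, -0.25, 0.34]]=[[0.03, -0.15, -0.23], [-3.14, -3.67, 3.76], [0.63, 0.61, -0.89]]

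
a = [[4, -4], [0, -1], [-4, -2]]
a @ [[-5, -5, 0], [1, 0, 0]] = [[-24, -20, 0], [-1, 0, 0], [18, 20, 0]]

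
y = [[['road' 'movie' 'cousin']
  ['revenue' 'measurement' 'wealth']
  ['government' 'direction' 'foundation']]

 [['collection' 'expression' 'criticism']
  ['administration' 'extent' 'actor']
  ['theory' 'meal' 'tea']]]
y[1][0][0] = 'collection'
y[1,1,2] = 'actor'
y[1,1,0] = 'administration'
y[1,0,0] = 'collection'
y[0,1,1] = 'measurement'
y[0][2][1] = 'direction'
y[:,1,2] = ['wealth', 'actor']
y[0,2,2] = 'foundation'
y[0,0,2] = 'cousin'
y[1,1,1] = 'extent'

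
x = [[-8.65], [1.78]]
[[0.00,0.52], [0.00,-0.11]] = x @ [[0.00, -0.06]]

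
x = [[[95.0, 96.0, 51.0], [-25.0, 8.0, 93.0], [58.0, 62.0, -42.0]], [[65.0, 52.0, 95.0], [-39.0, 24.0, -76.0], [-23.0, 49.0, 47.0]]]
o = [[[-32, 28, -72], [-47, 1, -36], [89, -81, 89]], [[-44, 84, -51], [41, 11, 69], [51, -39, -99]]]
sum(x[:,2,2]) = 5.0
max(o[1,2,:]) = 51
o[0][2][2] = 89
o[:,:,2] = [[-72, -36, 89], [-51, 69, -99]]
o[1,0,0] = -44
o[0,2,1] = -81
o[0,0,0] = -32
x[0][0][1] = 96.0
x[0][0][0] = 95.0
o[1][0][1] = 84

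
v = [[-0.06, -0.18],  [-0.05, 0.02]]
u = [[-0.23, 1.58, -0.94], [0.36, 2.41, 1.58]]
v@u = [[-0.05,-0.53,-0.23],[0.02,-0.03,0.08]]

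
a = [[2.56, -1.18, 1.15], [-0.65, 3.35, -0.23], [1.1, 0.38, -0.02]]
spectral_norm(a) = 4.07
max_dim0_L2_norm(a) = 3.57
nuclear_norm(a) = 6.86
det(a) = -4.16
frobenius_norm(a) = 4.72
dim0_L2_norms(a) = [2.86, 3.57, 1.17]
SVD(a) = [[-0.64, -0.66, -0.39], [0.77, -0.6, -0.24], [-0.07, -0.45, 0.89]] @ diag([4.069700847250152, 2.360421085473198, 0.4326052625025879]) @ [[-0.54, 0.81, -0.22],  [-0.77, -0.59, -0.26],  [0.34, -0.03, -0.94]]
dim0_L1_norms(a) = [4.31, 4.91, 1.4]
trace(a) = 5.89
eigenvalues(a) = [-0.45, 2.33, 4.0]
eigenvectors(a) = [[0.36, 0.72, -0.68], [0.0, 0.55, 0.72], [-0.93, 0.42, -0.12]]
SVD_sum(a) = [[1.42, -2.11, 0.58], [-1.69, 2.52, -0.70], [0.16, -0.23, 0.06]] + [[1.2, 0.92, 0.41], [1.08, 0.83, 0.37], [0.81, 0.62, 0.28]] + [[-0.06, 0.00, 0.16], [-0.04, 0.00, 0.1], [0.13, -0.01, -0.36]]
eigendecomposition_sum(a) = [[-0.06,-0.03,0.15], [-0.0,-0.00,0.00], [0.16,0.09,-0.38]] + [[1.16, 1.17, 0.45], [0.89, 0.9, 0.35], [0.69, 0.69, 0.27]] + [[1.46, -2.32, 0.55],[-1.54, 2.45, -0.58],[0.25, -0.40, 0.1]]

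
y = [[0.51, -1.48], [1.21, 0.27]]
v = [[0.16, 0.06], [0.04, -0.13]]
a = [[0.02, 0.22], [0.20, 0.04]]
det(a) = -0.04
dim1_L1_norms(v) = [0.22, 0.17]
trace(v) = 0.03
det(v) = -0.02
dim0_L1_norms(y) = [1.72, 1.75]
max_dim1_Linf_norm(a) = 0.22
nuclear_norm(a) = 0.42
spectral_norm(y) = 1.58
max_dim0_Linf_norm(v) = 0.16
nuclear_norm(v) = 0.31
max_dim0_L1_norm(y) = 1.75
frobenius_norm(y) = 2.00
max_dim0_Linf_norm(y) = 1.48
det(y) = 1.93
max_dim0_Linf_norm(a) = 0.22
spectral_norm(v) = 0.17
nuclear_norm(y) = 2.80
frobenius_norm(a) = 0.30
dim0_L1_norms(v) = [0.2, 0.19]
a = y @ v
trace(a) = 0.06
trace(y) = 0.78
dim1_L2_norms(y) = [1.57, 1.24]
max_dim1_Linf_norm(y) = 1.48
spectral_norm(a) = 0.24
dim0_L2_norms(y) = [1.31, 1.5]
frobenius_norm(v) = 0.22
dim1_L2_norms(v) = [0.17, 0.14]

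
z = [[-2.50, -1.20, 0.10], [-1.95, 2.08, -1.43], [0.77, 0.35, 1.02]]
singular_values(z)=[3.52, 2.55, 0.88]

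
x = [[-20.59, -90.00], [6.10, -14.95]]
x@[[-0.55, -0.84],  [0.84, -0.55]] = [[-64.28, 66.8], [-15.91, 3.10]]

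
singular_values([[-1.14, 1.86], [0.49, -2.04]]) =[2.99, 0.47]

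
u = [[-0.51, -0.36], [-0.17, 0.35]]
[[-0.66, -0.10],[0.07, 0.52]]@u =[[0.35, 0.20], [-0.12, 0.16]]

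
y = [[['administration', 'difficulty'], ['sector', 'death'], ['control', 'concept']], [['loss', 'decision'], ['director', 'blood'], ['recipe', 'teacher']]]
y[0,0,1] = 'difficulty'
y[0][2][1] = 'concept'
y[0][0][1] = 'difficulty'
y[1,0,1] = 'decision'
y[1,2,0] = 'recipe'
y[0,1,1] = 'death'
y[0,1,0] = 'sector'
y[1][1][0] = 'director'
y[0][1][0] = 'sector'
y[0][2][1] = 'concept'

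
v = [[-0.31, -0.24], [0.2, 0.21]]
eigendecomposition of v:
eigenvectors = [[-0.89, 0.51],[0.45, -0.86]]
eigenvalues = [-0.19, 0.09]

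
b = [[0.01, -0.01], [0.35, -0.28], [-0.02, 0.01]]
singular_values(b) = [0.45, 0.0]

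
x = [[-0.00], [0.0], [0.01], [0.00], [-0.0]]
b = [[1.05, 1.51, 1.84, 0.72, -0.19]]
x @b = [[0.0, 0.0, 0.00, 0.0, 0.0], [0.00, 0.0, 0.0, 0.00, 0.0], [0.01, 0.02, 0.02, 0.01, -0.00], [0.0, 0.0, 0.00, 0.0, 0.00], [0.0, 0.0, 0.0, 0.0, 0.00]]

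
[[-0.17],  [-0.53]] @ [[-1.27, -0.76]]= [[0.22, 0.13], [0.67, 0.40]]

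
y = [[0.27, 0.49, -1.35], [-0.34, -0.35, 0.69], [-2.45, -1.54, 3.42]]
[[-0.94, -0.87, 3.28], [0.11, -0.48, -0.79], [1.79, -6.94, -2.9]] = y @ [[-0.45, 5.49, -2.36], [4.64, -1.85, -4.11], [2.29, 1.07, -4.39]]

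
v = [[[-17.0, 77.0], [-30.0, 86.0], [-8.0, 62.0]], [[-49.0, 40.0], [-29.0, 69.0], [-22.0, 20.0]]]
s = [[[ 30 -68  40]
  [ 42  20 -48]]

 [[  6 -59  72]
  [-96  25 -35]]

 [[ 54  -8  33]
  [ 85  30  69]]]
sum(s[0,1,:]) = 14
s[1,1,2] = -35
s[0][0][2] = 40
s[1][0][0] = 6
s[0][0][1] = -68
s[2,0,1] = -8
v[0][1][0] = -30.0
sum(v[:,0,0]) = -66.0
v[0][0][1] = 77.0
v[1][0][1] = 40.0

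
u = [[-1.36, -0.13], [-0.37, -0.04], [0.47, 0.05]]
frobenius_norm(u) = 1.49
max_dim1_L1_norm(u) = 1.49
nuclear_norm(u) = 1.50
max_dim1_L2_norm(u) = 1.37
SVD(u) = [[-0.92, 0.4], [-0.25, -0.63], [0.32, 0.67]] @ diag([1.492769500904823, 0.006262361245231368]) @ [[1.00,0.1], [-0.1,1.00]]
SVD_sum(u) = [[-1.36, -0.13], [-0.37, -0.04], [0.47, 0.05]] + [[-0.00, 0.00],[0.00, -0.00],[-0.0, 0.00]]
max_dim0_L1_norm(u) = 2.2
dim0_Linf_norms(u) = [1.36, 0.13]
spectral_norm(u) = 1.49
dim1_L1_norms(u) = [1.49, 0.41, 0.52]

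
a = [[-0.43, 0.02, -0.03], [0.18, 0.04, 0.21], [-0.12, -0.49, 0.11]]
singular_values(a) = [0.54, 0.45, 0.18]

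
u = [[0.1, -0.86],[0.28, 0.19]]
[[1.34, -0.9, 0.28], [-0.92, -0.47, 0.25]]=u@[[-2.08, -2.23, 1.03], [-1.8, 0.79, -0.21]]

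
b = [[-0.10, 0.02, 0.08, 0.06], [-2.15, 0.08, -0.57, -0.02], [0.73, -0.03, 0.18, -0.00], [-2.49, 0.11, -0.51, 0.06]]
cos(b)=[[1.06,-0.00,0.02,0.0], [0.16,1.01,0.16,0.07], [-0.06,-0.00,0.95,-0.02], [0.26,0.01,0.19,1.07]]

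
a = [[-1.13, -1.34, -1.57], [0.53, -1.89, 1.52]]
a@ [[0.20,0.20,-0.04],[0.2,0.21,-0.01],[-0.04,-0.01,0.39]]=[[-0.43, -0.49, -0.55], [-0.33, -0.31, 0.59]]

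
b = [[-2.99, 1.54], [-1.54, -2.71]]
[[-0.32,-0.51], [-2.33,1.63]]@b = [[1.74, 0.89],[4.46, -8.01]]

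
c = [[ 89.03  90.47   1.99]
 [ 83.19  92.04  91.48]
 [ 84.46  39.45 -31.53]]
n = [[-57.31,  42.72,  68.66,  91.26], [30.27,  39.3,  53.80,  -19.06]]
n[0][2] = 68.66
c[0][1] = 90.47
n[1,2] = 53.8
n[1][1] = 39.3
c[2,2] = -31.53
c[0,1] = 90.47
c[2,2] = -31.53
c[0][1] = 90.47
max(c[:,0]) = 89.03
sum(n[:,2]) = 122.46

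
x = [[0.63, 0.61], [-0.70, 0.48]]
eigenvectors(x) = [[(-0.08-0.68j),(-0.08+0.68j)], [0.73+0.00j,0.73-0.00j]]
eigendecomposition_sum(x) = [[(0.31+0.29j), 0.30-0.26j], [(-0.35+0.3j), (0.24+0.36j)]] + [[0.31-0.29j, 0.30+0.26j], [(-0.35-0.3j), (0.24-0.36j)]]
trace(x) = 1.11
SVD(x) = [[-0.76, 0.65], [0.65, 0.76]] @ diag([0.9459804401808609, 0.7710518833355019]) @ [[-0.99, -0.16], [-0.16, 0.99]]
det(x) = 0.73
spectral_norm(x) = 0.95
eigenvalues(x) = [(0.55+0.65j), (0.55-0.65j)]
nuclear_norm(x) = 1.72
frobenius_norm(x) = 1.22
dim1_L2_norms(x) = [0.88, 0.85]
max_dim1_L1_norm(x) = 1.24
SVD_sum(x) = [[0.71, 0.12], [-0.6, -0.10]] + [[-0.08, 0.49], [-0.10, 0.58]]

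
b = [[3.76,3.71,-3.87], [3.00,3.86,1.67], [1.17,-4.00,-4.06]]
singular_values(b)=[7.6, 6.55, 1.66]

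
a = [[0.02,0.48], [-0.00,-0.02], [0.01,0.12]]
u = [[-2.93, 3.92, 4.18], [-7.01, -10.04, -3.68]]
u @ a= [[-0.02, -0.98], [-0.18, -3.61]]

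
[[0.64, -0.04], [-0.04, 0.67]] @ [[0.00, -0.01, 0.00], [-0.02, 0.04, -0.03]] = [[0.0, -0.01, 0.00], [-0.01, 0.03, -0.02]]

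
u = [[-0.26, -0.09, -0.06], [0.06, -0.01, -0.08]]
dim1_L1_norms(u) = [0.41, 0.15]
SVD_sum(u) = [[-0.26, -0.09, -0.05], [0.04, 0.01, 0.01]] + [[0.00, -0.00, -0.01],[0.02, -0.02, -0.09]]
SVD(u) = [[-0.99, 0.14], [0.14, 0.99]] @ diag([0.284057160402517, 0.0933355753400533]) @ [[0.94, 0.31, 0.17],[0.25, -0.24, -0.94]]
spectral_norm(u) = 0.28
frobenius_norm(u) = 0.30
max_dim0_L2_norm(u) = 0.27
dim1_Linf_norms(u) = [0.26, 0.08]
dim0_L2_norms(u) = [0.27, 0.09, 0.1]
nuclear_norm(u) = 0.38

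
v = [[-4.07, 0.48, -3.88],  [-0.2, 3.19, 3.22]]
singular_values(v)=[6.15, 3.82]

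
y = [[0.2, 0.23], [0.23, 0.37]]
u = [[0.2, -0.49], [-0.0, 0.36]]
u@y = [[-0.07, -0.14], [0.08, 0.13]]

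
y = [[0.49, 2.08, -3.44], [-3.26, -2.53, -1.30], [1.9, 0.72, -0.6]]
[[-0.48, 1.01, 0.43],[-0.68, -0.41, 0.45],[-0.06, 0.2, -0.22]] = y @ [[-0.02, -0.04, -0.18], [0.17, 0.28, 0.1], [0.24, -0.13, -0.09]]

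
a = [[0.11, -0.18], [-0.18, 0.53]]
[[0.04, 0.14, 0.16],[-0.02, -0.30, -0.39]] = a@[[0.62,  0.68,  0.63], [0.18,  -0.34,  -0.52]]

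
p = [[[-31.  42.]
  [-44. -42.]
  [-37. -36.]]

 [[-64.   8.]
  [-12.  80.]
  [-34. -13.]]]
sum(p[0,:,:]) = -148.0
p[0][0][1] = 42.0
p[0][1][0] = -44.0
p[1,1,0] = -12.0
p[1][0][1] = 8.0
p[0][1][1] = -42.0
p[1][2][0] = -34.0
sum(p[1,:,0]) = -110.0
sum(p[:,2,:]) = -120.0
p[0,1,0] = -44.0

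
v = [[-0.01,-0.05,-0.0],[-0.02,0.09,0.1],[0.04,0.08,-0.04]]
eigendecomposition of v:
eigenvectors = [[-0.27, -0.89, -0.31],[-0.47, 0.24, 0.89],[0.84, -0.38, 0.34]]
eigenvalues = [-0.1, 0.0, 0.13]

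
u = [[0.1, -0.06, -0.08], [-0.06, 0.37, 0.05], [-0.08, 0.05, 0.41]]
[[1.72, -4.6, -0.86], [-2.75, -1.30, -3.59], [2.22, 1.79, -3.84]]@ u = [[0.52,  -1.85,  -0.72],[0.09,  -0.5,  -1.32],[0.42,  0.34,  -1.66]]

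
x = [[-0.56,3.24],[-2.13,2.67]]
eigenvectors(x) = [[0.78+0.00j,0.78-0.00j], [0.39+0.50j,(0.39-0.5j)]]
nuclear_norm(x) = 5.77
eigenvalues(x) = [(1.05+2.07j), (1.05-2.07j)]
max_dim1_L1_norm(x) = 4.8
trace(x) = 2.11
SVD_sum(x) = [[-1.33, 2.88],[-1.39, 3.01]] + [[0.77, 0.36],[-0.74, -0.34]]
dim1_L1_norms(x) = [3.8, 4.8]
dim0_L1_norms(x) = [2.69, 5.91]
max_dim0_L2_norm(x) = 4.2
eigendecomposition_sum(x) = [[-0.28+1.45j, 1.62-0.82j],[-1.06+0.54j, (1.34+0.62j)]] + [[(-0.28-1.45j), (1.62+0.82j)], [-1.06-0.54j, (1.33-0.62j)]]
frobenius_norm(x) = 4.74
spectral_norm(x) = 4.59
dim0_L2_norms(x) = [2.2, 4.2]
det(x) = 5.41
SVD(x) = [[-0.69, -0.72], [-0.72, 0.69]] @ diag([4.5925341533752535, 1.1771278817876394]) @ [[0.42,  -0.91], [-0.91,  -0.42]]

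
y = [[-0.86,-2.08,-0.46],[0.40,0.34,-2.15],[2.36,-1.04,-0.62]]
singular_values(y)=[2.86, 2.3, 1.93]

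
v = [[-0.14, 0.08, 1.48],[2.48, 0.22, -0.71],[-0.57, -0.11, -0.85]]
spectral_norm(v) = 2.67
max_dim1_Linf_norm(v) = 2.48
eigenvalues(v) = [(0.04+0j), (-0.4+0.58j), (-0.4-0.58j)]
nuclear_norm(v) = 4.36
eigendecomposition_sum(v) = [[(-0.02+0j), -0.01+0.00j, (-0.02+0j)], [(0.19-0j), (0.07-0j), (0.26-0j)], [-0.01+0.00j, -0.00+0.00j, -0.02+0.00j]] + [[-0.06+0.58j, (0.04+0.1j), (0.75+0.79j)], [1.14-1.31j, (0.07-0.33j), -0.49-3.20j], [(-0.28-0.06j), -0.05+0.02j, -0.42+0.33j]] + [[-0.06-0.58j, (0.04-0.1j), (0.75-0.79j)],[(1.14+1.31j), (0.07+0.33j), -0.49+3.20j],[-0.28+0.06j, -0.05-0.02j, -0.42-0.33j]]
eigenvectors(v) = [[0.09+0.00j, -0.26+0.18j, -0.26-0.18j],[-0.99+0.00j, (0.94+0j), 0.94-0.00j],[(0.06+0j), -0.08-0.13j, -0.08+0.13j]]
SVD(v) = [[-0.25,-0.79,0.56], [0.96,-0.15,0.22], [-0.08,0.60,0.80]] @ diag([2.670914856454034, 1.6867110494046504, 0.00443456755357711]) @ [[0.93, 0.08, -0.37], [-0.36, -0.10, -0.93], [-0.11, 0.99, -0.06]]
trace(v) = -0.77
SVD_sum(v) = [[-0.62, -0.05, 0.25], [2.39, 0.19, -0.95], [-0.21, -0.02, 0.08]] + [[0.48, 0.13, 1.23], [0.09, 0.02, 0.24], [-0.36, -0.1, -0.93]] + [[-0.00, 0.00, -0.0], [-0.0, 0.00, -0.0], [-0.00, 0.00, -0.0]]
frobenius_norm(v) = 3.16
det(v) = 0.02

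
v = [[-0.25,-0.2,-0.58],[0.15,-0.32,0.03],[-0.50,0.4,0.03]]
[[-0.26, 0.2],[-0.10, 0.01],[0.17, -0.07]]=v@[[-0.07, 0.09], [0.31, -0.03], [0.37, -0.37]]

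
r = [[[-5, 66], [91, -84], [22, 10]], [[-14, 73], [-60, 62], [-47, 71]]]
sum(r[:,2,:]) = 56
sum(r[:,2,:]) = 56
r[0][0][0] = -5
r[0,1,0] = 91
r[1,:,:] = [[-14, 73], [-60, 62], [-47, 71]]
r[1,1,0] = -60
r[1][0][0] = -14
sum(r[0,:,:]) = 100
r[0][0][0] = -5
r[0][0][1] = 66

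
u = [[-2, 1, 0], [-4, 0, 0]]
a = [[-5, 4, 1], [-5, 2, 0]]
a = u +[[-3, 3, 1], [-1, 2, 0]]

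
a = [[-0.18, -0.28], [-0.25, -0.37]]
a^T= [[-0.18, -0.25], [-0.28, -0.37]]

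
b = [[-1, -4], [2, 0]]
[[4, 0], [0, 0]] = b @ [[0, 0], [-1, 0]]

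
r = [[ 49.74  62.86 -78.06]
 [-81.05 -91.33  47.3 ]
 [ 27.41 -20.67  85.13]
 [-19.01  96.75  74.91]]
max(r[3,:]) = 96.75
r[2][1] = -20.67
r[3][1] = 96.75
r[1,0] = -81.05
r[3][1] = 96.75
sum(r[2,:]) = 91.86999999999999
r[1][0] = -81.05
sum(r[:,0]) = -22.909999999999997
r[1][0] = -81.05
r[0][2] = -78.06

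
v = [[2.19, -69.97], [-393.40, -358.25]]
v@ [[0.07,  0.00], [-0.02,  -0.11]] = [[1.55, 7.7], [-20.37, 39.41]]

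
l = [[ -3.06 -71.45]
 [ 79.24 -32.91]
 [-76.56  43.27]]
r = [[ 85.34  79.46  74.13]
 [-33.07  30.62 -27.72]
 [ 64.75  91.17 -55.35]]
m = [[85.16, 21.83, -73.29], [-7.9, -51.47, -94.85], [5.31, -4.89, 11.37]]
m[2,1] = -4.89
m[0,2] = -73.29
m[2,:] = [5.31, -4.89, 11.37]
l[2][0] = -76.56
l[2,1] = 43.27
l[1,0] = 79.24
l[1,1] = -32.91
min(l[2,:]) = -76.56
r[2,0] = 64.75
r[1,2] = -27.72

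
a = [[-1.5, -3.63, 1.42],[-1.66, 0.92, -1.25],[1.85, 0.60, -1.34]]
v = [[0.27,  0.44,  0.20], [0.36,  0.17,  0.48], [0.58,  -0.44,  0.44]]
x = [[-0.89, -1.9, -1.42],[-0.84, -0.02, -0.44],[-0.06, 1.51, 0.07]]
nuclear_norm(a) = 8.20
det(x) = 1.05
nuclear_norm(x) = 4.34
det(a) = 13.36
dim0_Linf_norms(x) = [0.89, 1.9, 1.42]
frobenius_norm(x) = 3.10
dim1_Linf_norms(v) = [0.44, 0.48, 0.58]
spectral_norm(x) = 2.85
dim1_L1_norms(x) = [4.21, 1.3, 1.64]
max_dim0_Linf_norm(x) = 1.9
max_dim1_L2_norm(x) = 2.53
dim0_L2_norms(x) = [1.23, 2.43, 1.49]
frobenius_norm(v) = 1.19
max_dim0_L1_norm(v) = 1.21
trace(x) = -0.84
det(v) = 0.08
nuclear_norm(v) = 1.76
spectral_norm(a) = 4.57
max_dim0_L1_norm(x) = 3.43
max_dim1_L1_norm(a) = 6.55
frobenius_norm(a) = 5.31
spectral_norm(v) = 1.00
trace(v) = 0.88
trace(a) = -1.92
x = a @ v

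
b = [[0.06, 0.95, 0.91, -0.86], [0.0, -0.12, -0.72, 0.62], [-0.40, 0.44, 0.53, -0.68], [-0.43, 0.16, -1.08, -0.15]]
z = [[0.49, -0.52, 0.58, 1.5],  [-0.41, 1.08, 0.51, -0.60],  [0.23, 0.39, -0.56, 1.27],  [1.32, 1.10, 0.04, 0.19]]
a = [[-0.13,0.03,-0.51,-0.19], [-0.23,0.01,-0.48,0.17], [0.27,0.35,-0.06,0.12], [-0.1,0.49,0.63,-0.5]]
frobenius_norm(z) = 3.19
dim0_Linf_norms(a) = [0.27, 0.49, 0.63, 0.5]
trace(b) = 0.32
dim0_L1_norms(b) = [0.89, 1.67, 3.24, 2.31]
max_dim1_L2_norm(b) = 1.57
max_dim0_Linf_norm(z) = 1.5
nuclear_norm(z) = 5.94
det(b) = -0.21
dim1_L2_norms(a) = [0.56, 0.56, 0.46, 0.95]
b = z @ a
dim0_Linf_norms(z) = [1.32, 1.1, 0.58, 1.5]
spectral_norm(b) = 2.11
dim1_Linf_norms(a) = [0.51, 0.48, 0.35, 0.63]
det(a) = -0.06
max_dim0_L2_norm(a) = 0.94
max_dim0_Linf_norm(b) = 1.08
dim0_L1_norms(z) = [2.45, 3.09, 1.69, 3.56]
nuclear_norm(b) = 3.85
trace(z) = 1.20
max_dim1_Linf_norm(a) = 0.63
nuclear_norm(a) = 2.31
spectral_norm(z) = 2.26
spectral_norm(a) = 1.08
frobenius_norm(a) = 1.32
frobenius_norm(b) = 2.43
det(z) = 3.52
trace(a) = -0.68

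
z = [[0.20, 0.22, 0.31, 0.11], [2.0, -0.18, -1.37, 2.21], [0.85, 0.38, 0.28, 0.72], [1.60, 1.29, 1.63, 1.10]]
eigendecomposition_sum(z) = [[(0.28-0j), 0.14+0.00j, 0.11+0.00j, 0.24+0.00j], [1.24-0.00j, (0.6+0j), (0.49+0j), 1.04+0.00j], [0.83-0.00j, (0.4+0j), (0.33+0j), (0.69+0j)], [(1.95-0j), (0.94+0j), (0.78+0j), 1.63+0.00j]] + [[-0.08-0.00j, (0.08-0j), (0.2+0j), (-0.13+0j)], [0.77+0.00j, (-0.77+0j), (-1.87-0j), (1.17-0j)], [0.02+0.00j, -0.02+0.00j, -0.04-0.00j, (0.03-0j)], [(-0.35-0j), 0.35-0.00j, 0.85+0.00j, (-0.53+0j)]] + [[0.00+0.00j, 0j, (-0-0j), -0j], [-0.01-0.00j, -0.00+0.00j, 0.00-0.00j, (-0+0j)], [0j, -0j, (-0+0j), -0j], [-0j, -0.00-0.00j, 0.00+0.00j, -0.00-0.00j]] + [[-0j, 0.00-0.00j, (-0+0j), 0j], [(-0.01+0j), (-0-0j), 0j, (-0-0j)], [-0j, 0.00+0.00j, (-0-0j), 0j], [0j, (-0+0j), -0j, (-0+0j)]]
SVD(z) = [[-0.07, 0.14, -0.30, -0.94], [-0.77, -0.62, 0.14, -0.09], [-0.31, 0.13, -0.88, 0.33], [-0.56, 0.76, 0.33, 0.05]] @ diag([3.777143378881964, 2.505562775035099, 0.006345374793727818, 0.0016768855893372796]) @ [[-0.72, -0.19, 0.01, -0.67], [0.05, 0.47, 0.87, -0.17], [-0.47, -0.46, 0.4, 0.64], [0.51, -0.73, 0.30, -0.34]]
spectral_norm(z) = 3.78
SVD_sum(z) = [[0.18,0.05,-0.0,0.17],[2.07,0.55,-0.02,1.94],[0.83,0.22,-0.01,0.78],[1.52,0.40,-0.02,1.42]] + [[0.02, 0.17, 0.31, -0.06], [-0.07, -0.73, -1.35, 0.27], [0.02, 0.16, 0.29, -0.06], [0.09, 0.89, 1.65, -0.32]] + [[0.0, 0.00, -0.00, -0.0], [-0.00, -0.0, 0.00, 0.0], [0.00, 0.00, -0.0, -0.00], [-0.0, -0.0, 0.0, 0.0]] + [[-0.00, 0.00, -0.0, 0.00], [-0.00, 0.0, -0.00, 0.00], [0.00, -0.0, 0.00, -0.0], [0.0, -0.00, 0.00, -0.00]]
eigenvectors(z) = [[-0.11+0.00j, (-0.1+0j), 0.30+0.27j, 0.30-0.27j], [-0.50+0.00j, (0.91+0j), (-0.77+0j), -0.77-0.00j], [-0.33+0.00j, 0.02+0.00j, 0.38-0.07j, (0.38+0.07j)], [(-0.79+0j), (-0.41+0j), -0.09-0.28j, -0.09+0.28j]]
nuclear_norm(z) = 6.29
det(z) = -0.00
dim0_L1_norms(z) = [4.65, 2.07, 3.59, 4.14]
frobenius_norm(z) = 4.53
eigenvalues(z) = [(2.84+0j), (-1.44+0j), (-0+0j), (-0-0j)]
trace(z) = 1.40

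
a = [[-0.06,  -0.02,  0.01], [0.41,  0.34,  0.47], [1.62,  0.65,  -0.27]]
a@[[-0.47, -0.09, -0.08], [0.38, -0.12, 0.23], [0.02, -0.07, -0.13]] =[[0.02,0.01,-0.00],[-0.05,-0.11,-0.02],[-0.52,-0.2,0.05]]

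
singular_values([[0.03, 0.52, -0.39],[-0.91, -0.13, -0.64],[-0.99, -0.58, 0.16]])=[1.48, 0.89, 0.18]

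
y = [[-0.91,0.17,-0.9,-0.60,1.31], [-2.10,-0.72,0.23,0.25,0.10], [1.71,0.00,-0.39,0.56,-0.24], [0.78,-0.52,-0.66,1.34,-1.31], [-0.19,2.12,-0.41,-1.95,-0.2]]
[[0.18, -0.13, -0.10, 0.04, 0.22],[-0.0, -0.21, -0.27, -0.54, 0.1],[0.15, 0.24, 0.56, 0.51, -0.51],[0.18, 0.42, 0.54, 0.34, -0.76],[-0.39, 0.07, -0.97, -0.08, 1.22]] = y@ [[0.06, 0.09, 0.18, 0.27, -0.19], [-0.24, -0.10, 0.05, -0.16, 0.39], [-0.20, -0.21, -0.06, -0.28, 0.17], [-0.03, -0.09, 0.52, -0.1, -0.22], [0.06, -0.21, 0.24, -0.0, -0.0]]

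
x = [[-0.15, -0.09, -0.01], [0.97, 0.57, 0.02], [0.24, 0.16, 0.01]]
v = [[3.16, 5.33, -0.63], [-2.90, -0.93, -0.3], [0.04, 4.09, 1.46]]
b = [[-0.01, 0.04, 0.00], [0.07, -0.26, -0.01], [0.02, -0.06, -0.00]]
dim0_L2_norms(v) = [4.29, 6.78, 1.62]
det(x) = -0.00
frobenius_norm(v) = 8.19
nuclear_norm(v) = 11.81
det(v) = 29.54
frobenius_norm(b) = 0.28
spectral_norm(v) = 7.51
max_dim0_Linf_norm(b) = 0.26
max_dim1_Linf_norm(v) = 5.33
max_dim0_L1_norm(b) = 0.36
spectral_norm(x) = 1.17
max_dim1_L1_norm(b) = 0.34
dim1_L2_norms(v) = [6.23, 3.06, 4.34]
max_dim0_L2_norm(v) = 6.78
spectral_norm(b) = 0.28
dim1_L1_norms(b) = [0.05, 0.34, 0.08]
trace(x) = 0.43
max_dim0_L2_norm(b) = 0.27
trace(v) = 3.69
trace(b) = -0.27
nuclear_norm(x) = 1.20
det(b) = -0.00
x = b @ v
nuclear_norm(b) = 0.29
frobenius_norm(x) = 1.17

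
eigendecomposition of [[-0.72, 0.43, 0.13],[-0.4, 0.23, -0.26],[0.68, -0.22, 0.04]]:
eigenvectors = [[-0.77+0.00j, (0.33-0.13j), 0.33+0.13j], [-0.15+0.00j, (0.81+0j), 0.81-0.00j], [(0.62+0j), -0.25-0.39j, -0.25+0.39j]]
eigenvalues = [(-0.74+0j), (0.15+0.19j), (0.15-0.19j)]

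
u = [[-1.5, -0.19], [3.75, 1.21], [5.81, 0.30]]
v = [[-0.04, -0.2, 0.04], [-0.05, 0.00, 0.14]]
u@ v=[[0.07, 0.30, -0.09],  [-0.21, -0.75, 0.32],  [-0.25, -1.16, 0.27]]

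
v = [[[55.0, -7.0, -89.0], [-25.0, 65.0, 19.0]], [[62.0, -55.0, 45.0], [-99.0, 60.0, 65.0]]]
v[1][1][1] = 60.0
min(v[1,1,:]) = -99.0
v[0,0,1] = -7.0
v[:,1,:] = [[-25.0, 65.0, 19.0], [-99.0, 60.0, 65.0]]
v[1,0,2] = 45.0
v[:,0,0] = [55.0, 62.0]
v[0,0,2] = -89.0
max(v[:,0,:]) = 62.0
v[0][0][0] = 55.0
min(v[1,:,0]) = -99.0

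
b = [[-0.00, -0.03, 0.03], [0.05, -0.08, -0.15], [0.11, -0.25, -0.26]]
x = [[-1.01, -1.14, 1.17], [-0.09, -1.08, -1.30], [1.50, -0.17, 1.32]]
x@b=[[0.07, -0.17, -0.16], [-0.2, 0.41, 0.5], [0.14, -0.36, -0.27]]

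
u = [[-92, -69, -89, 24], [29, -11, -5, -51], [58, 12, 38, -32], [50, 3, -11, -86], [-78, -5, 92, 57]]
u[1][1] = -11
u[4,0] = -78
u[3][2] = -11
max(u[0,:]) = 24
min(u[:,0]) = -92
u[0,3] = 24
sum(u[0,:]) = -226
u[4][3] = 57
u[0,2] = -89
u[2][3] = -32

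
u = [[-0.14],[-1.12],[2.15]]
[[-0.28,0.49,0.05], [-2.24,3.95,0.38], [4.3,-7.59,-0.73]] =u@ [[2.00, -3.53, -0.34]]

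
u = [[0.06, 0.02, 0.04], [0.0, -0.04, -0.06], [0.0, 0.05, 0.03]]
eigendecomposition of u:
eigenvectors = [[1.00+0.00j, -0.11+0.23j, -0.11-0.23j],[0.00+0.00j, (0.71+0j), 0.71-0.00j],[0.00+0.00j, (-0.42-0.5j), (-0.42+0.5j)]]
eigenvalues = [(0.06+0j), (-0+0.04j), (-0-0.04j)]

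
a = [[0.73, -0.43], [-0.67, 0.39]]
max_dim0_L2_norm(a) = 0.99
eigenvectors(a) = [[0.74, 0.51], [-0.67, 0.86]]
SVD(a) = [[-0.74,0.68],[0.68,0.74]] @ diag([1.1483863611160245, 0.002960676053916028]) @ [[-0.86, 0.51],[-0.51, -0.86]]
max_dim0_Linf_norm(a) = 0.73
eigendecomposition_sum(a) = [[0.73, -0.43], [-0.67, 0.39]] + [[-0.0, -0.0], [-0.0, -0.00]]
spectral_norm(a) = 1.15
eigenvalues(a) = [1.12, -0.0]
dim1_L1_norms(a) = [1.16, 1.06]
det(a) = -0.00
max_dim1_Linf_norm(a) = 0.73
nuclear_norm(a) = 1.15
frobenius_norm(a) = 1.15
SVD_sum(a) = [[0.73, -0.43],  [-0.67, 0.39]] + [[-0.0, -0.00], [-0.00, -0.0]]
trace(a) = 1.12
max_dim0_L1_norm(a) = 1.4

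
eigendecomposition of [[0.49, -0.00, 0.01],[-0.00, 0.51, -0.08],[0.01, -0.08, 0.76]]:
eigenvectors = [[-0.03, 0.86, -0.51], [0.28, 0.50, 0.82], [-0.96, 0.12, 0.26]]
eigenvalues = [0.78, 0.49, 0.48]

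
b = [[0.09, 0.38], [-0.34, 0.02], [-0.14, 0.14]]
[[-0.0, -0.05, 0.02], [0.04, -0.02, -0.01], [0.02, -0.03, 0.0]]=b @ [[-0.13, 0.05, 0.02], [0.02, -0.15, 0.04]]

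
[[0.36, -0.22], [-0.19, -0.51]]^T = [[0.36, -0.19], [-0.22, -0.51]]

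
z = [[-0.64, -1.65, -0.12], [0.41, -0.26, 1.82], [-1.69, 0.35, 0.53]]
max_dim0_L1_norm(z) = 2.74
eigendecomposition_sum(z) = [[-0.48+0.57j,(-0.64-0.24j),0.22+0.51j], [(0.43+0.59j),(-0.37+0.55j),0.54-0.09j], [(-0.56-0.05j),-0.14-0.50j,(-0.22+0.36j)]] + [[-0.48-0.57j, (-0.64+0.24j), (0.22-0.51j)], [(0.43-0.59j), -0.37-0.55j, (0.54+0.09j)], [(-0.56+0.05j), -0.14+0.50j, -0.22-0.36j]] + [[(0.33-0j), -0.36-0.00j, -0.56+0.00j], [(-0.44+0j), (0.49+0j), 0.75-0.00j], [(-0.57+0j), (0.63+0j), (0.97-0j)]]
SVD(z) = [[0.47,0.51,0.72],[0.57,-0.80,0.19],[0.67,0.32,-0.66]] @ diag([1.9283272499311215, 1.8728914885363035, 1.6516450857679286]) @ [[-0.62, -0.35, 0.7],[-0.64, -0.28, -0.72],[0.45, -0.89, -0.05]]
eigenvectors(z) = [[(0.63+0j), 0.63-0.00j, -0.42+0.00j], [(0.15-0.6j), 0.15+0.60j, 0.56+0.00j], [0.28+0.39j, (0.28-0.39j), (0.72+0j)]]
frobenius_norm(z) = 3.16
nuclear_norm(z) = 5.45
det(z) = 5.96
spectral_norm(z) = 1.93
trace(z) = -0.37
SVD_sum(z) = [[-0.56, -0.32, 0.63], [-0.69, -0.39, 0.77], [-0.81, -0.46, 0.91]] + [[-0.61, -0.27, -0.68], [0.96, 0.41, 1.07], [-0.39, -0.17, -0.43]] + [[0.53,  -1.07,  -0.06], [0.14,  -0.28,  -0.02], [-0.49,  0.98,  0.06]]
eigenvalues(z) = [(-1.07+1.48j), (-1.07-1.48j), (1.78+0j)]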